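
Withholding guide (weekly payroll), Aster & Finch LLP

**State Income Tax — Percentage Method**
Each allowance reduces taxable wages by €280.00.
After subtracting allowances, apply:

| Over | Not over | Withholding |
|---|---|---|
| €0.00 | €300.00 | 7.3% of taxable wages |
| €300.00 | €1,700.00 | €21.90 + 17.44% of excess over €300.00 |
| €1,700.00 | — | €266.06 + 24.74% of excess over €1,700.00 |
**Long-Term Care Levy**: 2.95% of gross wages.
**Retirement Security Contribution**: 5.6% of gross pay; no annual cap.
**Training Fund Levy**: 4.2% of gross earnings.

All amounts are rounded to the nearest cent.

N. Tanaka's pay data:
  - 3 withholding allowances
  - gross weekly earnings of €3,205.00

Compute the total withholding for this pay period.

State Income Tax: taxable = €3,205.00 − 3×€280.00 = €2,365.00
  €266.06 + 24.74% × (€2,365.00 − €1,700.00) = €266.06 + 24.74% × €665.00 = €430.58
Long-Term Care Levy: 2.95% × €3,205.00 = €94.55
Retirement Security Contribution: 5.6% × €3,205.00 = €179.48
Training Fund Levy: 4.2% × €3,205.00 = €134.61
Total: €430.58 + €94.55 + €179.48 + €134.61 = €839.22

€839.22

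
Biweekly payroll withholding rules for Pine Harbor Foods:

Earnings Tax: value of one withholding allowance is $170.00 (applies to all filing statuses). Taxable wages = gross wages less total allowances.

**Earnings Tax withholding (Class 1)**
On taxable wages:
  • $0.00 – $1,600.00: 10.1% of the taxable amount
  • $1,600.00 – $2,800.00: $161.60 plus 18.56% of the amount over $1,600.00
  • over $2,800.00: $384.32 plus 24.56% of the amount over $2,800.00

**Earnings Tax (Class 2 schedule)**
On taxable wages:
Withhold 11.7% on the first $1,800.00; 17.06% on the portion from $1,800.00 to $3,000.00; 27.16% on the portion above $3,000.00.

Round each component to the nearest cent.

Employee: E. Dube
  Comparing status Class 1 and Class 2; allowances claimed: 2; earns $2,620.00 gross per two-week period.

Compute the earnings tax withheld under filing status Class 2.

Earnings Tax (Class 2): taxable = $2,620.00 − 2×$170.00 = $2,280.00
  $210.60 + 17.06% × ($2,280.00 − $1,800.00) = $210.60 + 17.06% × $480.00 = $292.49

$292.49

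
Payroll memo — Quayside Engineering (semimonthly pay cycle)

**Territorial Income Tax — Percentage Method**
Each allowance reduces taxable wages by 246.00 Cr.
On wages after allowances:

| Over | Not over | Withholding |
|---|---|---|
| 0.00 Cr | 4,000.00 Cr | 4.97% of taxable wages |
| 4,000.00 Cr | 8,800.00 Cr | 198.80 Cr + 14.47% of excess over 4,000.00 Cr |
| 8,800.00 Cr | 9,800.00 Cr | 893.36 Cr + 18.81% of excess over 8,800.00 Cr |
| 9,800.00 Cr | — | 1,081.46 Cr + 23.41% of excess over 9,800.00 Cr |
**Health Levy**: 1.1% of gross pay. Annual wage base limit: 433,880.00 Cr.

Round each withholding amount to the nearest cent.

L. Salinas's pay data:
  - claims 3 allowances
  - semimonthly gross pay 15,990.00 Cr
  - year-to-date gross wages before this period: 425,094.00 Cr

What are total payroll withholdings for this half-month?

2,454.42 Cr

Territorial Income Tax: taxable = 15,990.00 Cr − 3×246.00 Cr = 15,252.00 Cr
  1,081.46 Cr + 23.41% × (15,252.00 Cr − 9,800.00 Cr) = 1,081.46 Cr + 23.41% × 5,452.00 Cr = 2,357.77 Cr
Health Levy: cap 433,880.00 Cr − YTD 425,094.00 Cr = 8,786.00 Cr subject; 1.1% × 8,786.00 Cr = 96.65 Cr
Total: 2,357.77 Cr + 96.65 Cr = 2,454.42 Cr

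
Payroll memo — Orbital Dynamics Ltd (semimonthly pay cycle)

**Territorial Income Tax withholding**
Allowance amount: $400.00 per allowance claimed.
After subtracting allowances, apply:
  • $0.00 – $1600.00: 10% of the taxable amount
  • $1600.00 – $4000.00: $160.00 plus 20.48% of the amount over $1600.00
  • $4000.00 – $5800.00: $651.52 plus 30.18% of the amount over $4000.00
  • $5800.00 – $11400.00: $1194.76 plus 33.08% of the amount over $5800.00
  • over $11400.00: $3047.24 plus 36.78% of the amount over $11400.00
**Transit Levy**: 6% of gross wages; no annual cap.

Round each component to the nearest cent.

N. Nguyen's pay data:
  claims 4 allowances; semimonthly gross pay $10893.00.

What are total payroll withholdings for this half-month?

Territorial Income Tax: taxable = $10893.00 − 4×$400.00 = $9293.00
  $1194.76 + 33.08% × ($9293.00 − $5800.00) = $1194.76 + 33.08% × $3493.00 = $2350.24
Transit Levy: 6% × $10893.00 = $653.58
Total: $2350.24 + $653.58 = $3003.82

$3003.82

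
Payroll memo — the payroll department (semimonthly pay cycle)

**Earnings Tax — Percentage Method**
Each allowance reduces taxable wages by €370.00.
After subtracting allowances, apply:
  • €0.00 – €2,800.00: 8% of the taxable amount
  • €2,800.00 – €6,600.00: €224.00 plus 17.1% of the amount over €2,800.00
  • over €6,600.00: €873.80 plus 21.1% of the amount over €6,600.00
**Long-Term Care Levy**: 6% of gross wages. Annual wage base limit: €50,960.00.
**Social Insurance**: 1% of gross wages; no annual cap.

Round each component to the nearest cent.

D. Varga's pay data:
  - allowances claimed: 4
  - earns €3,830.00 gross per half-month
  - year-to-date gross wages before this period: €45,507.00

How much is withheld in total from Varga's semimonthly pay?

Earnings Tax: taxable = €3,830.00 − 4×€370.00 = €2,350.00
  8% × €2,350.00 = €188.00
Long-Term Care Levy: 6% × €3,830.00 = €229.80
Social Insurance: 1% × €3,830.00 = €38.30
Total: €188.00 + €229.80 + €38.30 = €456.10

€456.10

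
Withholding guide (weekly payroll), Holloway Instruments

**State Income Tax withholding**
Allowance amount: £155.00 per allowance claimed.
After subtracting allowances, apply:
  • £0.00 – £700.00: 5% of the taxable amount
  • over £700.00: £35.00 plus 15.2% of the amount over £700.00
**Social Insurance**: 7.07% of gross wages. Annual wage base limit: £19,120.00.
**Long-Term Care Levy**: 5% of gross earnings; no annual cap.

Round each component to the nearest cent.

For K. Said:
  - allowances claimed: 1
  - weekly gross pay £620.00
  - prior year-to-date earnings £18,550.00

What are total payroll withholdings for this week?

£94.55

State Income Tax: taxable = £620.00 − 1×£155.00 = £465.00
  5% × £465.00 = £23.25
Social Insurance: cap £19,120.00 − YTD £18,550.00 = £570.00 subject; 7.07% × £570.00 = £40.30
Long-Term Care Levy: 5% × £620.00 = £31.00
Total: £23.25 + £40.30 + £31.00 = £94.55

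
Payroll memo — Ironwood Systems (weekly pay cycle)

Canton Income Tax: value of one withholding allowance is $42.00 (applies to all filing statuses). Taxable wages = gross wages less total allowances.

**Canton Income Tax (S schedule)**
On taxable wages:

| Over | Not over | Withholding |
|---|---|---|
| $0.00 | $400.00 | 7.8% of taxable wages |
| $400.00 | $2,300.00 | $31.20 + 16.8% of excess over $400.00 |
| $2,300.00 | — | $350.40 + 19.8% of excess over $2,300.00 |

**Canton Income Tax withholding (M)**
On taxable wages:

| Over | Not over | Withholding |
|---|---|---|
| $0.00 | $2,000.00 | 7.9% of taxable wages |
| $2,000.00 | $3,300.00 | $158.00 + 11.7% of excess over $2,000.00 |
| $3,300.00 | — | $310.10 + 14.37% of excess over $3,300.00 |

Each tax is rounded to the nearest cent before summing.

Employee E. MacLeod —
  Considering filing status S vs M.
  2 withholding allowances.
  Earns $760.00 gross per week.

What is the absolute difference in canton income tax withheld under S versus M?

$24.17

Canton Income Tax (S): taxable = $760.00 − 2×$42.00 = $676.00
  $31.20 + 16.8% × ($676.00 − $400.00) = $31.20 + 16.8% × $276.00 = $77.57
Canton Income Tax (M): taxable = $760.00 − 2×$42.00 = $676.00
  7.9% × $676.00 = $53.40
Difference: |$77.57 − $53.40| = $24.17 (higher under S)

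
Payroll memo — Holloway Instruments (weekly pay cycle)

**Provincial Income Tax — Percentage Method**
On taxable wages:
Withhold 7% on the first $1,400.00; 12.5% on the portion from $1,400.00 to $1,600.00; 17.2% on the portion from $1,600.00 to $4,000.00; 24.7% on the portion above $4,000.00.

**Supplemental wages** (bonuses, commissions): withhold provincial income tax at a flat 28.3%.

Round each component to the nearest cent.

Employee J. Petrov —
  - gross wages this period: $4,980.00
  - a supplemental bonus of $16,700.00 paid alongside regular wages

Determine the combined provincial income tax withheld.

Provincial Income Tax: taxable = $4,980.00
  $535.80 + 24.7% × ($4,980.00 − $4,000.00) = $535.80 + 24.7% × $980.00 = $777.86
Supplemental (28.3% flat on bonus): 28.3% × $16,700.00 = $4,726.10
Total provincial income tax: $777.86 + $4,726.10 = $5,503.96

$5,503.96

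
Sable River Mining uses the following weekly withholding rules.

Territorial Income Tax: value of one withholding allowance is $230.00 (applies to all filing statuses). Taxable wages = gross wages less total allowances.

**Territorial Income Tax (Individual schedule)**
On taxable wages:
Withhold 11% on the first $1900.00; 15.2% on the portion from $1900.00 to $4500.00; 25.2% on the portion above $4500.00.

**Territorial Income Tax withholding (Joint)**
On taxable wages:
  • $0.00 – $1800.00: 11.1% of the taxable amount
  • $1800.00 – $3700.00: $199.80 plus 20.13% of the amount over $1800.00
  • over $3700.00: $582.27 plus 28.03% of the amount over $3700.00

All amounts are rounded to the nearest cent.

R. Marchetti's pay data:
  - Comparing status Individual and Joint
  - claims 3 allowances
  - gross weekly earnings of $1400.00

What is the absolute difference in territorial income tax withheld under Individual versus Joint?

$0.71

Territorial Income Tax (Individual): taxable = $1400.00 − 3×$230.00 = $710.00
  11% × $710.00 = $78.10
Territorial Income Tax (Joint): taxable = $1400.00 − 3×$230.00 = $710.00
  11.1% × $710.00 = $78.81
Difference: |$78.10 − $78.81| = $0.71 (higher under Joint)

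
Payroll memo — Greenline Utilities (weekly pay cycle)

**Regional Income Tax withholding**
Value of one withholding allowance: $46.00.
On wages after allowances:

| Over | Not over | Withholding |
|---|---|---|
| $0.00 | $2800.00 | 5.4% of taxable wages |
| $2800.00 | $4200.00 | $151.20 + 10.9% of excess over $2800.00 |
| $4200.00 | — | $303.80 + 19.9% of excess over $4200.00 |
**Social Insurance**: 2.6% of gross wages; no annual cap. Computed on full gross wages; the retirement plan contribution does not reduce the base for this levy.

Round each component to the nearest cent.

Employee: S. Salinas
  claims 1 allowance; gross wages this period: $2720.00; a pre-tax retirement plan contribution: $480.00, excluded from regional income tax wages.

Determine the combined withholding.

Regional Income Tax: taxable = $2720.00 − $480.00 − 1×$46.00 = $2194.00
  5.4% × $2194.00 = $118.48
Social Insurance: 2.6% × $2720.00 = $70.72
Total: $118.48 + $70.72 = $189.20

$189.20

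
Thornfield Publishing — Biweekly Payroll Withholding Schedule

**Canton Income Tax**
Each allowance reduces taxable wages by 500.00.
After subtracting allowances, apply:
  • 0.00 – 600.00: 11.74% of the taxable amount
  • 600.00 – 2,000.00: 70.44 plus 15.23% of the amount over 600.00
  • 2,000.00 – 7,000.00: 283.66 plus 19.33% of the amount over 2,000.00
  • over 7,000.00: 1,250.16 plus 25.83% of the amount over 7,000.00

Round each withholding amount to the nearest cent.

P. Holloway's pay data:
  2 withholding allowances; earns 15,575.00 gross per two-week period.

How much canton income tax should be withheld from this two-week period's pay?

Canton Income Tax: taxable = 15,575.00 − 2×500.00 = 14,575.00
  1,250.16 + 25.83% × (14,575.00 − 7,000.00) = 1,250.16 + 25.83% × 7,575.00 = 3,206.78

3,206.78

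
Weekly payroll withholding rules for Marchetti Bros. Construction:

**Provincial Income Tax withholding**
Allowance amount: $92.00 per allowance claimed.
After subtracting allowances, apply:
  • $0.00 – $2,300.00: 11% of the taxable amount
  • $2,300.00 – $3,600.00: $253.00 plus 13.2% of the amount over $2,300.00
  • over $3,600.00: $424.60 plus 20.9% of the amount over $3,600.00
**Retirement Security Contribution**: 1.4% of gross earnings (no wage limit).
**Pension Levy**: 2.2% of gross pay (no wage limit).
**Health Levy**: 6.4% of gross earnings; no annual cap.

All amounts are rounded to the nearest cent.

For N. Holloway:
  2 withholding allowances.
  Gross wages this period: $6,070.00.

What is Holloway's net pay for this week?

Provincial Income Tax: taxable = $6,070.00 − 2×$92.00 = $5,886.00
  $424.60 + 20.9% × ($5,886.00 − $3,600.00) = $424.60 + 20.9% × $2,286.00 = $902.37
Retirement Security Contribution: 1.4% × $6,070.00 = $84.98
Pension Levy: 2.2% × $6,070.00 = $133.54
Health Levy: 6.4% × $6,070.00 = $388.48
Total withheld: $902.37 + $84.98 + $133.54 + $388.48 = $1,509.37
Net pay: $6,070.00 − $1,509.37 = $4,560.63

$4,560.63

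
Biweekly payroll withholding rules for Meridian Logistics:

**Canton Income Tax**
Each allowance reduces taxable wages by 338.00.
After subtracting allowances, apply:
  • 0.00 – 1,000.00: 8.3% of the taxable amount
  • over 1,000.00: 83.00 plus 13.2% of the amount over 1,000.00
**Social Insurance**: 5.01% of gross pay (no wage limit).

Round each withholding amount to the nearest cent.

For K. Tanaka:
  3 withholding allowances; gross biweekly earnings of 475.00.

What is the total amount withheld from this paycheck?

Canton Income Tax: taxable = 475.00 − 3×338.00 = -539.00
  Taxable ≤ 0 → 0.00
Social Insurance: 5.01% × 475.00 = 23.80
Total: 0.00 + 23.80 = 23.80

23.80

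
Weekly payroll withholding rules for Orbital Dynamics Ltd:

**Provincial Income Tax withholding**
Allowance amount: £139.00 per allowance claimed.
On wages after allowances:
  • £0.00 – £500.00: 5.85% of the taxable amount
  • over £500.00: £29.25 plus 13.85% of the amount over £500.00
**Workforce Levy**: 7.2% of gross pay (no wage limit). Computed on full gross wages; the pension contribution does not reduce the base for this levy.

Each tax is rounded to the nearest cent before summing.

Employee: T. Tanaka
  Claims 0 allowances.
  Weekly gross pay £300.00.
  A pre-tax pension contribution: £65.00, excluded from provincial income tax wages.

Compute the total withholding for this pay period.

£35.35

Provincial Income Tax: taxable = £300.00 − £65.00 = £235.00
  5.85% × £235.00 = £13.75
Workforce Levy: 7.2% × £300.00 = £21.60
Total: £13.75 + £21.60 = £35.35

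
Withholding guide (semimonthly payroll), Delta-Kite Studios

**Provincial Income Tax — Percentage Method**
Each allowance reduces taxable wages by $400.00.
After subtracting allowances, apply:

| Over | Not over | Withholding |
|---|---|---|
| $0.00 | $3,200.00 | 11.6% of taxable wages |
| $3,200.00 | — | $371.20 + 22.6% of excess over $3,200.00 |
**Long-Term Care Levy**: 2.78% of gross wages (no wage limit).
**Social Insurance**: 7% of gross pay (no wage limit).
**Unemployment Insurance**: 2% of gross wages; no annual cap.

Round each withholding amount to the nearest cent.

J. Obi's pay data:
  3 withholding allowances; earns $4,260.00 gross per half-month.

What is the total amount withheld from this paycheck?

Provincial Income Tax: taxable = $4,260.00 − 3×$400.00 = $3,060.00
  11.6% × $3,060.00 = $354.96
Long-Term Care Levy: 2.78% × $4,260.00 = $118.43
Social Insurance: 7% × $4,260.00 = $298.20
Unemployment Insurance: 2% × $4,260.00 = $85.20
Total: $354.96 + $118.43 + $298.20 + $85.20 = $856.79

$856.79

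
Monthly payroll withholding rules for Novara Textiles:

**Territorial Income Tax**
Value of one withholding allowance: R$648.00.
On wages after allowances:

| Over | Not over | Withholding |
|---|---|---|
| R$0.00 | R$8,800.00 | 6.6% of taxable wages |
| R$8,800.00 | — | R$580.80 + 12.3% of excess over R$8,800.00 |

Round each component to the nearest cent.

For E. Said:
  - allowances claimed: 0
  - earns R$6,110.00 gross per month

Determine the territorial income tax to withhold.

R$403.26

Territorial Income Tax: taxable = R$6,110.00
  6.6% × R$6,110.00 = R$403.26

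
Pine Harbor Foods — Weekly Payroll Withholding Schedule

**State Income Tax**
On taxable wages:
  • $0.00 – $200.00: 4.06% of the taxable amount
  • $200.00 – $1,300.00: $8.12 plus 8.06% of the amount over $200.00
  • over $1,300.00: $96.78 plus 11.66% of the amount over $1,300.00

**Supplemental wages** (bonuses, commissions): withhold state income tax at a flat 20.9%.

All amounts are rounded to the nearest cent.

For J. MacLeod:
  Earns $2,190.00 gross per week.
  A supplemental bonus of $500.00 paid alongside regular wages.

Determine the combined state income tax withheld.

$305.05

State Income Tax: taxable = $2,190.00
  $96.78 + 11.66% × ($2,190.00 − $1,300.00) = $96.78 + 11.66% × $890.00 = $200.55
Supplemental (20.9% flat on bonus): 20.9% × $500.00 = $104.50
Total state income tax: $200.55 + $104.50 = $305.05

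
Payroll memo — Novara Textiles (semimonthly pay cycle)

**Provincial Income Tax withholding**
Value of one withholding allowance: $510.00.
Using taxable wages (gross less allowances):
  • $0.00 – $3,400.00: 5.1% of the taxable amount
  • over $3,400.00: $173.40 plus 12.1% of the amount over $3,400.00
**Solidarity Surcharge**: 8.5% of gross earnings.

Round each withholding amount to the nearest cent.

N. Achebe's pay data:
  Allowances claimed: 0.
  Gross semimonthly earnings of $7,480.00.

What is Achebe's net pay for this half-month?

Provincial Income Tax: taxable = $7,480.00
  $173.40 + 12.1% × ($7,480.00 − $3,400.00) = $173.40 + 12.1% × $4,080.00 = $667.08
Solidarity Surcharge: 8.5% × $7,480.00 = $635.80
Total withheld: $667.08 + $635.80 = $1,302.88
Net pay: $7,480.00 − $1,302.88 = $6,177.12

$6,177.12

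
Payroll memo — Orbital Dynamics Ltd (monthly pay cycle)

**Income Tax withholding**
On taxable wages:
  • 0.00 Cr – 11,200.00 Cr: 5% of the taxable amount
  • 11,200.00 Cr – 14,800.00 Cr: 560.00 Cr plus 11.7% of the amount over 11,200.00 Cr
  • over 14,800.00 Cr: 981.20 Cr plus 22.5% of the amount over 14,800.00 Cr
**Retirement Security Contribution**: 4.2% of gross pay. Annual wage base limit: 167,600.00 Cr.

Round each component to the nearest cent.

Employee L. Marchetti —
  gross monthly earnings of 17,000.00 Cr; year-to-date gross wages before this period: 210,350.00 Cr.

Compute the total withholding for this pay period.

Income Tax: taxable = 17,000.00 Cr
  981.20 Cr + 22.5% × (17,000.00 Cr − 14,800.00 Cr) = 981.20 Cr + 22.5% × 2,200.00 Cr = 1,476.20 Cr
Retirement Security Contribution: YTD 210,350.00 Cr ≥ cap 167,600.00 Cr → 0.00 Cr
Total: 1,476.20 Cr + 0.00 Cr = 1,476.20 Cr

1,476.20 Cr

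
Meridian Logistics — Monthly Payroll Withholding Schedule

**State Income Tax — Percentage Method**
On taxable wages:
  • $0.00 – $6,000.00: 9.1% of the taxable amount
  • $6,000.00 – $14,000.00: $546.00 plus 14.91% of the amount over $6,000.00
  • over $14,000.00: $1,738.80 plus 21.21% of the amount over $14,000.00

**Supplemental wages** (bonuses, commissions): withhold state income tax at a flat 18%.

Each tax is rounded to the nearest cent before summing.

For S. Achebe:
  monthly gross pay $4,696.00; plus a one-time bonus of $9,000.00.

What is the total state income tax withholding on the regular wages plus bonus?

State Income Tax: taxable = $4,696.00
  9.1% × $4,696.00 = $427.34
Supplemental (18% flat on bonus): 18% × $9,000.00 = $1,620.00
Total state income tax: $427.34 + $1,620.00 = $2,047.34

$2,047.34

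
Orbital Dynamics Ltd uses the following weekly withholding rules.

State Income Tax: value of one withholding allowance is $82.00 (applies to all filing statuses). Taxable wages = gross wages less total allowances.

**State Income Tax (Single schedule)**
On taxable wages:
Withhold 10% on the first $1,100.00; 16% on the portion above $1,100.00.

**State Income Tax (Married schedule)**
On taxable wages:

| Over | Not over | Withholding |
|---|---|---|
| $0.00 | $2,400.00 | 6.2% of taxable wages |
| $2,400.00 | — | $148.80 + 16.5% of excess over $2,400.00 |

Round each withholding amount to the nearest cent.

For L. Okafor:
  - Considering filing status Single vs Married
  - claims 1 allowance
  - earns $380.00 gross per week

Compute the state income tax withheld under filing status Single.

$29.80

State Income Tax (Single): taxable = $380.00 − 1×$82.00 = $298.00
  10% × $298.00 = $29.80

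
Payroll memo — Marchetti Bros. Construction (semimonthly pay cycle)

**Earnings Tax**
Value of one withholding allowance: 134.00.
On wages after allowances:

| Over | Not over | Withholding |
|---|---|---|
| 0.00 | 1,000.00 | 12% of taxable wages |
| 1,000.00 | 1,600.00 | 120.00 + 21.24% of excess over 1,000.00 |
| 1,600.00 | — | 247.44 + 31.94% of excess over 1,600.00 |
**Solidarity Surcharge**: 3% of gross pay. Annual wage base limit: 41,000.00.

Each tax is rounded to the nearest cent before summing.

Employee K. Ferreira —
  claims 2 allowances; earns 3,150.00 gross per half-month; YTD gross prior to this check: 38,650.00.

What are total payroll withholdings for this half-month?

Earnings Tax: taxable = 3,150.00 − 2×134.00 = 2,882.00
  247.44 + 31.94% × (2,882.00 − 1,600.00) = 247.44 + 31.94% × 1,282.00 = 656.91
Solidarity Surcharge: cap 41,000.00 − YTD 38,650.00 = 2,350.00 subject; 3% × 2,350.00 = 70.50
Total: 656.91 + 70.50 = 727.41

727.41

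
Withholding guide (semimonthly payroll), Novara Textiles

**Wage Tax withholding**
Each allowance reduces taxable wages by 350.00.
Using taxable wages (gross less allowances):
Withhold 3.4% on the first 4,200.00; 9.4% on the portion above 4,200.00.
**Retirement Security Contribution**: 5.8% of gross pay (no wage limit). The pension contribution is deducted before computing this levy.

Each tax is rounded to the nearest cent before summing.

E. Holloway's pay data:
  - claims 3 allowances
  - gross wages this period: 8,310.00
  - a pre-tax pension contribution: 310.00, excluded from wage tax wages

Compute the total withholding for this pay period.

Wage Tax: taxable = 8,310.00 − 310.00 − 3×350.00 = 6,950.00
  142.80 + 9.4% × (6,950.00 − 4,200.00) = 142.80 + 9.4% × 2,750.00 = 401.30
Retirement Security Contribution: 5.8% × 8,000.00 = 464.00
Total: 401.30 + 464.00 = 865.30

865.30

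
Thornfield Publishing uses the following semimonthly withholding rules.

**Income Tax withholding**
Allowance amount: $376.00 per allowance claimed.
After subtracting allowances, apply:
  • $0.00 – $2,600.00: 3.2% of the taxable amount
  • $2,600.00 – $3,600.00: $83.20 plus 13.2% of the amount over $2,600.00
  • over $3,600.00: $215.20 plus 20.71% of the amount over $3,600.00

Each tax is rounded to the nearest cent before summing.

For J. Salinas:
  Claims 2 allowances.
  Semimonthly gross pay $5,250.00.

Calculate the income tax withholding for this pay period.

Income Tax: taxable = $5,250.00 − 2×$376.00 = $4,498.00
  $215.20 + 20.71% × ($4,498.00 − $3,600.00) = $215.20 + 20.71% × $898.00 = $401.18

$401.18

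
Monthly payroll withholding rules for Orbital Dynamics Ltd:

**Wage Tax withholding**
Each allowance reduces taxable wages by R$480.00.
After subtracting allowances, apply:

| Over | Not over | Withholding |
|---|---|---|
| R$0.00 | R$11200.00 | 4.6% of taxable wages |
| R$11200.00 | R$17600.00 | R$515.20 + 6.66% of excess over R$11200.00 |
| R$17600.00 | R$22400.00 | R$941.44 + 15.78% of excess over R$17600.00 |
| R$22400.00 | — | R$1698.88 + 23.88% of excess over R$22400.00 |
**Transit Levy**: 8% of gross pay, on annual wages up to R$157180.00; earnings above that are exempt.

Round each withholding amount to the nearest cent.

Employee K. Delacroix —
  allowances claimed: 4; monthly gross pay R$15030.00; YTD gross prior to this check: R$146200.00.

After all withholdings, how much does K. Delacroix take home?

R$13509.19

Wage Tax: taxable = R$15030.00 − 4×R$480.00 = R$13110.00
  R$515.20 + 6.66% × (R$13110.00 − R$11200.00) = R$515.20 + 6.66% × R$1910.00 = R$642.41
Transit Levy: cap R$157180.00 − YTD R$146200.00 = R$10980.00 subject; 8% × R$10980.00 = R$878.40
Total withheld: R$642.41 + R$878.40 = R$1520.81
Net pay: R$15030.00 − R$1520.81 = R$13509.19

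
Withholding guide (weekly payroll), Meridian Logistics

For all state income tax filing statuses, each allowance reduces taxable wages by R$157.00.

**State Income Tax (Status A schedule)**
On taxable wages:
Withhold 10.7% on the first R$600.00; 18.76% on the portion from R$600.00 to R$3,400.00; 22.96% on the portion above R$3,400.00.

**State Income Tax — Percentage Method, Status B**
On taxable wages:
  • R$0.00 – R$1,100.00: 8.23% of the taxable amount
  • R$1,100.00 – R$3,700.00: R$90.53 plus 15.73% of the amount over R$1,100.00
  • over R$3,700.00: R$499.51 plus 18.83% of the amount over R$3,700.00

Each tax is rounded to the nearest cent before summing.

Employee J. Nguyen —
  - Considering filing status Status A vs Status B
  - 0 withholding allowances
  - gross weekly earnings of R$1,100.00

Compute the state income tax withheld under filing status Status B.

R$90.53

State Income Tax (Status B): taxable = R$1,100.00
  8.23% × R$1,100.00 = R$90.53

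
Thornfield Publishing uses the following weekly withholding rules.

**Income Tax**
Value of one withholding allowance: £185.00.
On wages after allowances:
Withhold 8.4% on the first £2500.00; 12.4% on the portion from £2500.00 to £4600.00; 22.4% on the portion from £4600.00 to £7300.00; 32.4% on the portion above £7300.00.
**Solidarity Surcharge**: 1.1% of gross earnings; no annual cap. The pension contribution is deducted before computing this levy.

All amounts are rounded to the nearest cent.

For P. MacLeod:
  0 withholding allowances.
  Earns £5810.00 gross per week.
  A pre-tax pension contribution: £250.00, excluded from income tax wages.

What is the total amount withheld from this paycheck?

£746.60

Income Tax: taxable = £5810.00 − £250.00 = £5560.00
  £470.40 + 22.4% × (£5560.00 − £4600.00) = £470.40 + 22.4% × £960.00 = £685.44
Solidarity Surcharge: 1.1% × £5560.00 = £61.16
Total: £685.44 + £61.16 = £746.60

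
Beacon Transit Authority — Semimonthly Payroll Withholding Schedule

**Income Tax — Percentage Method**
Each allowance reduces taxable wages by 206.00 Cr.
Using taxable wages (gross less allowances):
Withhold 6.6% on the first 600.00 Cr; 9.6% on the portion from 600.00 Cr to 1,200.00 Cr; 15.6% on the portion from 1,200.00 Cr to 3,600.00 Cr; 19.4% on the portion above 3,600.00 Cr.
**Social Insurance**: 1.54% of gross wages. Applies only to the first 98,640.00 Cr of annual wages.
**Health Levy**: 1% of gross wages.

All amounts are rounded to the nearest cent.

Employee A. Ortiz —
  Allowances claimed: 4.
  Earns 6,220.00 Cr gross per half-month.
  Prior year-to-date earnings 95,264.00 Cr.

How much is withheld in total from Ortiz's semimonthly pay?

934.21 Cr

Income Tax: taxable = 6,220.00 Cr − 4×206.00 Cr = 5,396.00 Cr
  471.60 Cr + 19.4% × (5,396.00 Cr − 3,600.00 Cr) = 471.60 Cr + 19.4% × 1,796.00 Cr = 820.02 Cr
Social Insurance: cap 98,640.00 Cr − YTD 95,264.00 Cr = 3,376.00 Cr subject; 1.54% × 3,376.00 Cr = 51.99 Cr
Health Levy: 1% × 6,220.00 Cr = 62.20 Cr
Total: 820.02 Cr + 51.99 Cr + 62.20 Cr = 934.21 Cr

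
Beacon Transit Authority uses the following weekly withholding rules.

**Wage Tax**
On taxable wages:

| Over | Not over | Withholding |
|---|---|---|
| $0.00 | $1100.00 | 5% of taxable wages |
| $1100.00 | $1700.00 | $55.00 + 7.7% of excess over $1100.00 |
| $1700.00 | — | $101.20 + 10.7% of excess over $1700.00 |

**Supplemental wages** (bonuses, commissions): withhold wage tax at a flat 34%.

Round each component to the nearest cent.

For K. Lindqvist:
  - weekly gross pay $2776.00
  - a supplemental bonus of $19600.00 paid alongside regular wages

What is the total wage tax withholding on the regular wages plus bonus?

$6880.33

Wage Tax: taxable = $2776.00
  $101.20 + 10.7% × ($2776.00 − $1700.00) = $101.20 + 10.7% × $1076.00 = $216.33
Supplemental (34% flat on bonus): 34% × $19600.00 = $6664.00
Total wage tax: $216.33 + $6664.00 = $6880.33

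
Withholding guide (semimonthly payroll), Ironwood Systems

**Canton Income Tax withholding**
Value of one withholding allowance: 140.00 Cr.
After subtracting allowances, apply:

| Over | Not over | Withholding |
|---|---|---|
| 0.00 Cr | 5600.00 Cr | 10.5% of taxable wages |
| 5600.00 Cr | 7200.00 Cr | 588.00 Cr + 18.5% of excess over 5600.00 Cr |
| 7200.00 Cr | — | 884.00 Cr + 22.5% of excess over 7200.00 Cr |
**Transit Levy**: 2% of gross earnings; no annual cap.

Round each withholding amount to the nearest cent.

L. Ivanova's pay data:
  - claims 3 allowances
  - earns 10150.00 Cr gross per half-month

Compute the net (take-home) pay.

8493.75 Cr

Canton Income Tax: taxable = 10150.00 Cr − 3×140.00 Cr = 9730.00 Cr
  884.00 Cr + 22.5% × (9730.00 Cr − 7200.00 Cr) = 884.00 Cr + 22.5% × 2530.00 Cr = 1453.25 Cr
Transit Levy: 2% × 10150.00 Cr = 203.00 Cr
Total withheld: 1453.25 Cr + 203.00 Cr = 1656.25 Cr
Net pay: 10150.00 Cr − 1656.25 Cr = 8493.75 Cr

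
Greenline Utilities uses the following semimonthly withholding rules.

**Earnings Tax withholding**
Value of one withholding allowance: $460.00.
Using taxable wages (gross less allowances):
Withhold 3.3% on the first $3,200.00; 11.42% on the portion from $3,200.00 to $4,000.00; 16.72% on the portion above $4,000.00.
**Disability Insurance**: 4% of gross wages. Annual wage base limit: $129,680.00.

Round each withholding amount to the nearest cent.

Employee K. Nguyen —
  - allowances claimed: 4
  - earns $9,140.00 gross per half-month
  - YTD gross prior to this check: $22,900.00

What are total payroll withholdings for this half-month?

Earnings Tax: taxable = $9,140.00 − 4×$460.00 = $7,300.00
  $196.96 + 16.72% × ($7,300.00 − $4,000.00) = $196.96 + 16.72% × $3,300.00 = $748.72
Disability Insurance: 4% × $9,140.00 = $365.60
Total: $748.72 + $365.60 = $1,114.32

$1,114.32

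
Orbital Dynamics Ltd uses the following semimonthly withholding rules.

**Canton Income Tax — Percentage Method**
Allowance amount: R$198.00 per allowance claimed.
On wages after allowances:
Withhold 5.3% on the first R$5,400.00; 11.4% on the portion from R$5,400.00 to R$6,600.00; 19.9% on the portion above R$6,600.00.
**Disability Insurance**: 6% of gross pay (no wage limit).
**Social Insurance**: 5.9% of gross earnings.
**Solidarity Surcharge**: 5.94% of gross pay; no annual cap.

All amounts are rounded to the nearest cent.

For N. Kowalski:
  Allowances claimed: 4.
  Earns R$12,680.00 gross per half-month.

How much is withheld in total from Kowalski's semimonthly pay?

R$3,737.42

Canton Income Tax: taxable = R$12,680.00 − 4×R$198.00 = R$11,888.00
  R$423.00 + 19.9% × (R$11,888.00 − R$6,600.00) = R$423.00 + 19.9% × R$5,288.00 = R$1,475.31
Disability Insurance: 6% × R$12,680.00 = R$760.80
Social Insurance: 5.9% × R$12,680.00 = R$748.12
Solidarity Surcharge: 5.94% × R$12,680.00 = R$753.19
Total: R$1,475.31 + R$760.80 + R$748.12 + R$753.19 = R$3,737.42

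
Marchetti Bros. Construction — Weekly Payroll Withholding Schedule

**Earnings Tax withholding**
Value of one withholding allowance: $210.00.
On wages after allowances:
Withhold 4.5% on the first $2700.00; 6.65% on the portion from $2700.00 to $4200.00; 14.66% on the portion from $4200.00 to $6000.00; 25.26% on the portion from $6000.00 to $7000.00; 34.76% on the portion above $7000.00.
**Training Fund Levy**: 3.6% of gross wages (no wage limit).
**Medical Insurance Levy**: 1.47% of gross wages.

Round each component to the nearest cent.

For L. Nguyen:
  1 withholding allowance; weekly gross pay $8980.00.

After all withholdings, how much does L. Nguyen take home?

$7171.73

Earnings Tax: taxable = $8980.00 − 1×$210.00 = $8770.00
  $737.73 + 34.76% × ($8770.00 − $7000.00) = $737.73 + 34.76% × $1770.00 = $1352.98
Training Fund Levy: 3.6% × $8980.00 = $323.28
Medical Insurance Levy: 1.47% × $8980.00 = $132.01
Total withheld: $1352.98 + $323.28 + $132.01 = $1808.27
Net pay: $8980.00 − $1808.27 = $7171.73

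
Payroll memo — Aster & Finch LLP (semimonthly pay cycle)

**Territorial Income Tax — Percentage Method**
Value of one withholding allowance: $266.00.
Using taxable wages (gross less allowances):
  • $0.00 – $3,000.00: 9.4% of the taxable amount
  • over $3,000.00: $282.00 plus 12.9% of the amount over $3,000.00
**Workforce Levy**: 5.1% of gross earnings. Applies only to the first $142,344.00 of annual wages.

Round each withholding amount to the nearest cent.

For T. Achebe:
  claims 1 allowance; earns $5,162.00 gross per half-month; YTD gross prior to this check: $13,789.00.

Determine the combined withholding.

$789.84

Territorial Income Tax: taxable = $5,162.00 − 1×$266.00 = $4,896.00
  $282.00 + 12.9% × ($4,896.00 − $3,000.00) = $282.00 + 12.9% × $1,896.00 = $526.58
Workforce Levy: 5.1% × $5,162.00 = $263.26
Total: $526.58 + $263.26 = $789.84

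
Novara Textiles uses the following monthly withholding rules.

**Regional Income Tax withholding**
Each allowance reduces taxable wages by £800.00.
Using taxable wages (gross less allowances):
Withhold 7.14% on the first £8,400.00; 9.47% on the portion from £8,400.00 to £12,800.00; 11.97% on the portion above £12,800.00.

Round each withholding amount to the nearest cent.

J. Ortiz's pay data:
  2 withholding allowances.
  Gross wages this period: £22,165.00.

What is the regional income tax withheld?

£1,945.91

Regional Income Tax: taxable = £22,165.00 − 2×£800.00 = £20,565.00
  £1,016.44 + 11.97% × (£20,565.00 − £12,800.00) = £1,016.44 + 11.97% × £7,765.00 = £1,945.91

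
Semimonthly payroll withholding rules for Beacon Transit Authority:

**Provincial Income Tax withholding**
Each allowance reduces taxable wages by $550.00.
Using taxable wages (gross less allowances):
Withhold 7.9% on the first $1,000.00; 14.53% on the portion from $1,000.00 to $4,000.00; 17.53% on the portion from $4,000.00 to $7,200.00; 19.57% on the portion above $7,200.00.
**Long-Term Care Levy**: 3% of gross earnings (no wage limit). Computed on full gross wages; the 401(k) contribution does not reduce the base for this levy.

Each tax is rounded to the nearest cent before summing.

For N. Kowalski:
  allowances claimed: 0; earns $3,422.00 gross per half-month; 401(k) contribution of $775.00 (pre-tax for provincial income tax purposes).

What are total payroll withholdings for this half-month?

Provincial Income Tax: taxable = $3,422.00 − $775.00 = $2,647.00
  $79.00 + 14.53% × ($2,647.00 − $1,000.00) = $79.00 + 14.53% × $1,647.00 = $318.31
Long-Term Care Levy: 3% × $3,422.00 = $102.66
Total: $318.31 + $102.66 = $420.97

$420.97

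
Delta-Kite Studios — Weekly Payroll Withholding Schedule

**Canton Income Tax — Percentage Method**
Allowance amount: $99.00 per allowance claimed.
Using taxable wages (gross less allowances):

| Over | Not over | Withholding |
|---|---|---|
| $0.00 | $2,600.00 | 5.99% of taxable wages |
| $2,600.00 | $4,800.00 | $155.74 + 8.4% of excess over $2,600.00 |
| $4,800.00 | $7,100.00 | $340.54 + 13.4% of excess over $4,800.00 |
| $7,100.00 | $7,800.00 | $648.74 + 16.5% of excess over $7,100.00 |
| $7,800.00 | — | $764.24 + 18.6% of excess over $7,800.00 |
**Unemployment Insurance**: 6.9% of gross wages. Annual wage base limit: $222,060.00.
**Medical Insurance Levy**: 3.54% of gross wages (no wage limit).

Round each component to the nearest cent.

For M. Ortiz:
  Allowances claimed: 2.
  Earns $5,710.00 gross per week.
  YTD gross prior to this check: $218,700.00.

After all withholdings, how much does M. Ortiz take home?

Canton Income Tax: taxable = $5,710.00 − 2×$99.00 = $5,512.00
  $340.54 + 13.4% × ($5,512.00 − $4,800.00) = $340.54 + 13.4% × $712.00 = $435.95
Unemployment Insurance: cap $222,060.00 − YTD $218,700.00 = $3,360.00 subject; 6.9% × $3,360.00 = $231.84
Medical Insurance Levy: 3.54% × $5,710.00 = $202.13
Total withheld: $435.95 + $231.84 + $202.13 = $869.92
Net pay: $5,710.00 − $869.92 = $4,840.08

$4,840.08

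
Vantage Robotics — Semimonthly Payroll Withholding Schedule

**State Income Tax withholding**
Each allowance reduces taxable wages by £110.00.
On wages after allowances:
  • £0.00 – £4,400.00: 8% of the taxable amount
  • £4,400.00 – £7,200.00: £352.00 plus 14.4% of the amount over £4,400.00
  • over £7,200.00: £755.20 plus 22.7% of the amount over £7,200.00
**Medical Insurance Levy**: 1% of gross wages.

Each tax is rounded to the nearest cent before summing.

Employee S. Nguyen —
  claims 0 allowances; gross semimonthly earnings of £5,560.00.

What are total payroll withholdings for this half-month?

£574.64

State Income Tax: taxable = £5,560.00
  £352.00 + 14.4% × (£5,560.00 − £4,400.00) = £352.00 + 14.4% × £1,160.00 = £519.04
Medical Insurance Levy: 1% × £5,560.00 = £55.60
Total: £519.04 + £55.60 = £574.64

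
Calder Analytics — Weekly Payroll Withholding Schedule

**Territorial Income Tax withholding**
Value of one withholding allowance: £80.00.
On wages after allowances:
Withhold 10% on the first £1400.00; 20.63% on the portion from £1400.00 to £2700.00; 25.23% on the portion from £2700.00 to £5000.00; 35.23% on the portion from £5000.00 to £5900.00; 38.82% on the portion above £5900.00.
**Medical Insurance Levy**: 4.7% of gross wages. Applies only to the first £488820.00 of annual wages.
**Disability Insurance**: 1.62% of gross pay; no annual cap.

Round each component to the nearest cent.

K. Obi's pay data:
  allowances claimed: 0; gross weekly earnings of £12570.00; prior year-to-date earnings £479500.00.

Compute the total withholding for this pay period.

Territorial Income Tax: taxable = £12570.00
  £1305.55 + 38.82% × (£12570.00 − £5900.00) = £1305.55 + 38.82% × £6670.00 = £3894.84
Medical Insurance Levy: cap £488820.00 − YTD £479500.00 = £9320.00 subject; 4.7% × £9320.00 = £438.04
Disability Insurance: 1.62% × £12570.00 = £203.63
Total: £3894.84 + £438.04 + £203.63 = £4536.51

£4536.51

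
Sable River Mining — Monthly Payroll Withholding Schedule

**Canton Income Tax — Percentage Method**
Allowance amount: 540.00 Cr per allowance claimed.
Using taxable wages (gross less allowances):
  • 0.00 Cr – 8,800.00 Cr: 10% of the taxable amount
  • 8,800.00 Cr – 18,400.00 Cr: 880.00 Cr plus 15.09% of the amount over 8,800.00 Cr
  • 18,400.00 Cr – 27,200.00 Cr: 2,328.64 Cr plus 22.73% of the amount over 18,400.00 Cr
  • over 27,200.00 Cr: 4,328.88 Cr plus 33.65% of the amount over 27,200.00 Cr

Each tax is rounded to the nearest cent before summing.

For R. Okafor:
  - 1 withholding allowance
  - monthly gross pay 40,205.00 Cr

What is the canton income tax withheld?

8,523.35 Cr

Canton Income Tax: taxable = 40,205.00 Cr − 1×540.00 Cr = 39,665.00 Cr
  4,328.88 Cr + 33.65% × (39,665.00 Cr − 27,200.00 Cr) = 4,328.88 Cr + 33.65% × 12,465.00 Cr = 8,523.35 Cr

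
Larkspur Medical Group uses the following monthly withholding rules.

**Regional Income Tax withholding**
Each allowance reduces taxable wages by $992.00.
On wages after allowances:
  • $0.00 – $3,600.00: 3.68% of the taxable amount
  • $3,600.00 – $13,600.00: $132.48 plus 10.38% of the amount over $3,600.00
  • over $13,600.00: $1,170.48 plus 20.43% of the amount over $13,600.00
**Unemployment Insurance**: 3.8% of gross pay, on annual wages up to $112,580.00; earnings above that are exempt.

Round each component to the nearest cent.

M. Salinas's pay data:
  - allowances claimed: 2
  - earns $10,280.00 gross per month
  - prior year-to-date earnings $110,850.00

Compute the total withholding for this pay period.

Regional Income Tax: taxable = $10,280.00 − 2×$992.00 = $8,296.00
  $132.48 + 10.38% × ($8,296.00 − $3,600.00) = $132.48 + 10.38% × $4,696.00 = $619.92
Unemployment Insurance: cap $112,580.00 − YTD $110,850.00 = $1,730.00 subject; 3.8% × $1,730.00 = $65.74
Total: $619.92 + $65.74 = $685.66

$685.66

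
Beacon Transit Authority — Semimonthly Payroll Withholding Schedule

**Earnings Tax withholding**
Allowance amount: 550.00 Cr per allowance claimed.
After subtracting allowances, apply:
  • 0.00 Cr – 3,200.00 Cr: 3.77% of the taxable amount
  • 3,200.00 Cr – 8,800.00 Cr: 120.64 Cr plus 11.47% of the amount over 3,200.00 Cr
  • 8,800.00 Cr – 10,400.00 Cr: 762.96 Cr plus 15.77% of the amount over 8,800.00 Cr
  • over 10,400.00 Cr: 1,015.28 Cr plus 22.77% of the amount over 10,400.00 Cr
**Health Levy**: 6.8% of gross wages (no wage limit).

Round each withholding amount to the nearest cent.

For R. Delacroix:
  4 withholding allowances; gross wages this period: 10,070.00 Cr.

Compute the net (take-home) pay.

8,728.95 Cr

Earnings Tax: taxable = 10,070.00 Cr − 4×550.00 Cr = 7,870.00 Cr
  120.64 Cr + 11.47% × (7,870.00 Cr − 3,200.00 Cr) = 120.64 Cr + 11.47% × 4,670.00 Cr = 656.29 Cr
Health Levy: 6.8% × 10,070.00 Cr = 684.76 Cr
Total withheld: 656.29 Cr + 684.76 Cr = 1,341.05 Cr
Net pay: 10,070.00 Cr − 1,341.05 Cr = 8,728.95 Cr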